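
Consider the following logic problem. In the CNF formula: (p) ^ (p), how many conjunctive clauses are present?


A CNF formula is a conjunction of clauses.
Clauses are separated by ^.
Counting the conjuncts: 2 clauses.

2


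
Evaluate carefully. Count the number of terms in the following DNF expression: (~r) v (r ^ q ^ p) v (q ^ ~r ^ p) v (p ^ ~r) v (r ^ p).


A DNF formula is a disjunction of terms (conjunctions).
Terms are separated by v.
Counting the disjuncts: 5 terms.

5


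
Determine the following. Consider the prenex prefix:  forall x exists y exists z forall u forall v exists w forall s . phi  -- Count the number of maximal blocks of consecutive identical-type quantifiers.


Quantifier-type sequence: A E E A A E A  (A=forall, E=exists)
Group into maximal same-type runs:
  Ax1 | Ex2 | Ax2 | Ex1 | Ax1
Number of blocks = 5

5


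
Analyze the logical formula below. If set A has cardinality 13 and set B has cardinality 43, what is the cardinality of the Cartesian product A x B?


The Cartesian product A x B contains all ordered pairs (a, b).
|A x B| = |A| * |B| = 13 * 43 = 559

559


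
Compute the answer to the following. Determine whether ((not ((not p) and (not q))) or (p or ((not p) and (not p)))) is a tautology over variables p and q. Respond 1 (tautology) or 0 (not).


Check all 4 assignments:
p=0, q=0: 1
p=0, q=1: 1
p=1, q=0: 1
p=1, q=1: 1
Satisfying count = 4/4.
Tautology iff count = 4: yes.

1


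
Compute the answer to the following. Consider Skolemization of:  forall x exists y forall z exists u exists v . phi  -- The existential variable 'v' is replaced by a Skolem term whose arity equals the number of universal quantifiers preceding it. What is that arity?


Quantifier prefix: forall x exists y forall z exists u exists v
'v' is existentially quantified at position 5.
Universal variables preceding it: x, z
Skolem function arity = 2

2


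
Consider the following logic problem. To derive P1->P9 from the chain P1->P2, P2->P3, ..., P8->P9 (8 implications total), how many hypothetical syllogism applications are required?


With 8 implications in a chain connecting 9 propositions:
P1->P2, P2->P3, ..., P8->P9
Steps needed = (number of implications) - 1 = 8 - 1 = 7

7


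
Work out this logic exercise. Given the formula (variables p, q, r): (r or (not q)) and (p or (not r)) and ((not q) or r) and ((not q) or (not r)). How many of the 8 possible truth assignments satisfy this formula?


Evaluate all 8 assignments for p, q, r:
p=0, q=0, r=0: 1
p=0, q=0, r=1: 0
p=0, q=1, r=0: 0
p=0, q=1, r=1: 0
p=1, q=0, r=0: 1
p=1, q=0, r=1: 1
p=1, q=1, r=0: 0
p=1, q=1, r=1: 0
Satisfying count = 3

3


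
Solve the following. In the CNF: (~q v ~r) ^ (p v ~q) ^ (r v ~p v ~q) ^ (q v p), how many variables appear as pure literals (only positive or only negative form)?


Check each variable for pure literal status:
p: mixed (not pure)
q: mixed (not pure)
r: mixed (not pure)
Pure literal count = 0

0


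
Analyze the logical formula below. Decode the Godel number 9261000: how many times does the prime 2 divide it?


Factorize 9261000 by dividing by 2 repeatedly.
Division steps: 2 divides 9261000 exactly 3 time(s).
Exponent of 2 = 3

3


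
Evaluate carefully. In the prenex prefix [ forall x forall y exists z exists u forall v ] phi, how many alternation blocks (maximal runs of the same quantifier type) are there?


Quantifier-type sequence: A A E E A  (A=forall, E=exists)
Group into maximal same-type runs:
  Ax2 | Ex2 | Ax1
Number of blocks = 3

3


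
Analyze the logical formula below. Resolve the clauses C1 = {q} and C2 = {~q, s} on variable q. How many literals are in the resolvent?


Remove q from C1 and ~q from C2.
C1 remainder: {}
C2 remainder: {s}
Union (resolvent): {s}
Resolvent has 1 literal(s).

1


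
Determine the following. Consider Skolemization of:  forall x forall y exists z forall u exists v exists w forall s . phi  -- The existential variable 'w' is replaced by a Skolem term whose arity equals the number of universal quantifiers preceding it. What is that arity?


Quantifier prefix: forall x forall y exists z forall u exists v exists w forall s
'w' is existentially quantified at position 6.
Universal variables preceding it: x, y, u
Skolem function arity = 3

3


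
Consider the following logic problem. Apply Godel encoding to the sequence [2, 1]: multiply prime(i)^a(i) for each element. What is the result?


Encode each element as an exponent of the corresponding prime:
  2^2 = 4
  3^1 = 3
Product = 4 * 3 = 12

12


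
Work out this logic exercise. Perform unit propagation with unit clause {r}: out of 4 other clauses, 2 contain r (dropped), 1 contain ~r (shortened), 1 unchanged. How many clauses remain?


Satisfied (removed): 2
Shortened (remain): 1
Unchanged (remain): 1
Remaining = 1 + 1 = 2

2


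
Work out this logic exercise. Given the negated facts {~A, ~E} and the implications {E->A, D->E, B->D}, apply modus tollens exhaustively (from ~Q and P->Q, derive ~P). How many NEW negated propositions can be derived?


Initial negated facts: {~A, ~E}
Apply modus tollens to closure:
  ~E and D->E  =>  ~D
  ~D and B->D  =>  ~B
Final negated: {~A, ~B, ~D, ~E}
New negations: {~B, ~D}
Count = 2

2


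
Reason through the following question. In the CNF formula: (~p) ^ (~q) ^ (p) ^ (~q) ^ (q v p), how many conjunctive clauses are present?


A CNF formula is a conjunction of clauses.
Clauses are separated by ^.
Counting the conjuncts: 5 clauses.

5


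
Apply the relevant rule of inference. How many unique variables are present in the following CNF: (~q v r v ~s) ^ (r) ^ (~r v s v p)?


Identify each variable that appears in the formula.
Variables found: p, q, r, s
Count = 4

4


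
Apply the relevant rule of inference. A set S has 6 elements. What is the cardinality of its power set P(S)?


The power set of a set with n elements has 2^n elements.
|P(S)| = 2^6 = 64

64


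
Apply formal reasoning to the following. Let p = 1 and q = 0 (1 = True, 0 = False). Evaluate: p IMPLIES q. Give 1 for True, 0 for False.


p = 1, q = 0
Operation: p IMPLIES q
Evaluate: 1 IMPLIES 0 = 0

0


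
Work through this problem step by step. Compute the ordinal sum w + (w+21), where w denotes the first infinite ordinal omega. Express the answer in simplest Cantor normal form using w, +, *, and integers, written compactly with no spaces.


Compute w + (w+21).
Ordinal + is associative but NOT commutative; for finite n>0, n + w = w but w + n stays w+n.
w + (w+21) = (w+w) + 21 = w*2+21.
Result = w*2+21

w*2+21


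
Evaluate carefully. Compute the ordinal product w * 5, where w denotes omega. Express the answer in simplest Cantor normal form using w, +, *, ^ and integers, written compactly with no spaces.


Compute w * 5.
Ordinal * is associative and left-distributive over +, but NOT commutative; for finite n>1, n*w = w but w*n stays w*n.
w * 5 means 5 copies of w concatenated: w*5.
Result = w*5

w*5


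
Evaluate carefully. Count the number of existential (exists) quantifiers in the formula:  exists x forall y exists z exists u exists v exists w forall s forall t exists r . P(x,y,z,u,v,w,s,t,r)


Quantifier prefix: exists x forall y exists z exists u exists v exists w forall s forall t exists r
Mark each quantifier type:
  E U E E E E U U E
Universal count = 3, Existential count = 6
Asked for existential (exists) quantifiers: 6

6


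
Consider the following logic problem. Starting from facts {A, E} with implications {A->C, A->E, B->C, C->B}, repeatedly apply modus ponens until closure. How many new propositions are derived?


Initial facts: {A, E}
Apply modus ponens to closure:
  A and A->C  =>  C
  C and C->B  =>  B
Final known: {A, B, C, E}
New propositions: {B, C}
Count = 2

2


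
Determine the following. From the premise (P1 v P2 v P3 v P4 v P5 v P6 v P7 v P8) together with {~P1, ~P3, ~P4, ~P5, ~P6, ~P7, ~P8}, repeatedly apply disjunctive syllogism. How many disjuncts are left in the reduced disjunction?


Original disjuncts (8): P1, P2, P3, P4, P5, P6, P7, P8
Negated (eliminate): ~P1, ~P3, ~P4, ~P5, ~P6, ~P7, ~P8
Remaining disjuncts: P2
Count = 8 - 7 = 1

1


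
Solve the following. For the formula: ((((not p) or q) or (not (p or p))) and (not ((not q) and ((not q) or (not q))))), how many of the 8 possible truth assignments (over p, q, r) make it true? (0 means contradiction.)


Check all 8 assignments:
p=0, q=0, r=0: 0
p=0, q=0, r=1: 0
p=0, q=1, r=0: 1
p=0, q=1, r=1: 1
p=1, q=0, r=0: 0
p=1, q=0, r=1: 0
p=1, q=1, r=0: 1
p=1, q=1, r=1: 1
Count of True = 4

4


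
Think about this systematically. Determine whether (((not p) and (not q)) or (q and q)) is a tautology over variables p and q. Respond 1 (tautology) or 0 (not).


Check all 4 assignments:
p=0, q=0: 1
p=0, q=1: 1
p=1, q=0: 0
p=1, q=1: 1
Satisfying count = 3/4.
Tautology iff count = 4: no.

0


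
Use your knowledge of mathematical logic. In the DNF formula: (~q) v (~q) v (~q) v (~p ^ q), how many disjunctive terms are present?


A DNF formula is a disjunction of terms (conjunctions).
Terms are separated by v.
Counting the disjuncts: 4 terms.

4


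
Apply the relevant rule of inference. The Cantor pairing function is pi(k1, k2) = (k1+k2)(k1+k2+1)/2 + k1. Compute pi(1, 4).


k1 + k2 = 5
(k1+k2)(k1+k2+1)/2 = 5 * 6 / 2 = 15
pi = 15 + 1 = 16

16


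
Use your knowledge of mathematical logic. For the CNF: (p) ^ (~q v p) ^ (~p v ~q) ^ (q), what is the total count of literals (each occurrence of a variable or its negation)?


Counting literals in each clause:
Clause 1: 1 literal(s)
Clause 2: 2 literal(s)
Clause 3: 2 literal(s)
Clause 4: 1 literal(s)
Total = 6

6


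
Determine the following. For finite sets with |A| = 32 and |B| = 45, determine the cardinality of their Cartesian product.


The Cartesian product A x B contains all ordered pairs (a, b).
|A x B| = |A| * |B| = 32 * 45 = 1440

1440


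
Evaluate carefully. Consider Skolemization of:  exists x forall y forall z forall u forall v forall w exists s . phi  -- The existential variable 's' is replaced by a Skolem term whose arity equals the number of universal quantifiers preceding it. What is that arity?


Quantifier prefix: exists x forall y forall z forall u forall v forall w exists s
's' is existentially quantified at position 7.
Universal variables preceding it: y, z, u, v, w
Skolem function arity = 5

5


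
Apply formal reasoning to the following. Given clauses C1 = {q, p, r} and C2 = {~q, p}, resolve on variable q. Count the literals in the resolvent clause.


Remove q from C1 and ~q from C2.
C1 remainder: {p, r}
C2 remainder: {p}
Union (resolvent): {p, r}
Resolvent has 2 literal(s).

2


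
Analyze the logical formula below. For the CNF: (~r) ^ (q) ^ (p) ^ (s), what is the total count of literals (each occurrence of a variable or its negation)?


Counting literals in each clause:
Clause 1: 1 literal(s)
Clause 2: 1 literal(s)
Clause 3: 1 literal(s)
Clause 4: 1 literal(s)
Total = 4

4


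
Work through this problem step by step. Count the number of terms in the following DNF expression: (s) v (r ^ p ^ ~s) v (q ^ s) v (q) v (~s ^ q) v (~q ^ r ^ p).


A DNF formula is a disjunction of terms (conjunctions).
Terms are separated by v.
Counting the disjuncts: 6 terms.

6


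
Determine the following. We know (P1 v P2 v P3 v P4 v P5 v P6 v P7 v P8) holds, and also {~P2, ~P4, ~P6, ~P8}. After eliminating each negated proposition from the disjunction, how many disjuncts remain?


Original disjuncts (8): P1, P2, P3, P4, P5, P6, P7, P8
Negated (eliminate): ~P2, ~P4, ~P6, ~P8
Remaining disjuncts: P1, P3, P5, P7
Count = 8 - 4 = 4

4


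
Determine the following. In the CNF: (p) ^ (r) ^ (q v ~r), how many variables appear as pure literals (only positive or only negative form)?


Check each variable for pure literal status:
p: pure positive
q: pure positive
r: mixed (not pure)
Pure literal count = 2

2


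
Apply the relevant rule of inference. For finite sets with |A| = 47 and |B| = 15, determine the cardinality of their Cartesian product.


The Cartesian product A x B contains all ordered pairs (a, b).
|A x B| = |A| * |B| = 47 * 15 = 705

705


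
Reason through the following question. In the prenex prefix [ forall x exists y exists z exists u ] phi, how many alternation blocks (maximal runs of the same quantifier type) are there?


Quantifier-type sequence: A E E E  (A=forall, E=exists)
Group into maximal same-type runs:
  Ax1 | Ex3
Number of blocks = 2

2


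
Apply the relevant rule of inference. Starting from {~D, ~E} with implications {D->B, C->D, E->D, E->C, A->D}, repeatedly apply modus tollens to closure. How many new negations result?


Initial negated facts: {~D, ~E}
Apply modus tollens to closure:
  ~D and C->D  =>  ~C
  ~D and A->D  =>  ~A
Final negated: {~A, ~C, ~D, ~E}
New negations: {~A, ~C}
Count = 2

2


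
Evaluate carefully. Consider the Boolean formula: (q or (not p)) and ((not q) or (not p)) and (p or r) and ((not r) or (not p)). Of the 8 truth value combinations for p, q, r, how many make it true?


Evaluate all 8 assignments for p, q, r:
p=0, q=0, r=0: 0
p=0, q=0, r=1: 1
p=0, q=1, r=0: 0
p=0, q=1, r=1: 1
p=1, q=0, r=0: 0
p=1, q=0, r=1: 0
p=1, q=1, r=0: 0
p=1, q=1, r=1: 0
Satisfying count = 2

2


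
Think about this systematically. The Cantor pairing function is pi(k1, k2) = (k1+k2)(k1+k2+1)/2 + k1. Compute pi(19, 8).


k1 + k2 = 27
(k1+k2)(k1+k2+1)/2 = 27 * 28 / 2 = 378
pi = 378 + 19 = 397

397


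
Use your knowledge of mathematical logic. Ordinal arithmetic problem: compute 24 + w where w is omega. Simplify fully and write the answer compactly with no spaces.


Compute 24 + w.
Ordinal + is associative but NOT commutative; for finite n>0, n + w = w but w + n stays w+n.
Any finite left addend is absorbed by w on the right: 24 + w = w.
Result = w

w


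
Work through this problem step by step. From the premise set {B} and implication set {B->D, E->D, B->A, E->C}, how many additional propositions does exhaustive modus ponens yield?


Initial facts: {B}
Apply modus ponens to closure:
  B and B->D  =>  D
  B and B->A  =>  A
Final known: {A, B, D}
New propositions: {A, D}
Count = 2

2


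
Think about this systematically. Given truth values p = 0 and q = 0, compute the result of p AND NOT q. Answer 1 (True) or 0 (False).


p = 0, q = 0
Operation: p AND NOT q
Evaluate: 0 AND NOT 0 = 0

0


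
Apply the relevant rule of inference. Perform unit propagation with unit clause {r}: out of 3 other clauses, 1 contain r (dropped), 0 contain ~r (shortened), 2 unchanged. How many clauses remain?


Satisfied (removed): 1
Shortened (remain): 0
Unchanged (remain): 2
Remaining = 0 + 2 = 2

2


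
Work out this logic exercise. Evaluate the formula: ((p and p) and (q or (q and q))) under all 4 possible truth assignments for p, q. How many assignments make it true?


Check all 4 assignments:
p=0, q=0: 0
p=0, q=1: 0
p=1, q=0: 0
p=1, q=1: 1
Count of True = 1

1


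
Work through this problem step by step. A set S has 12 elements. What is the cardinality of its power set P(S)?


The power set of a set with n elements has 2^n elements.
|P(S)| = 2^12 = 4096

4096


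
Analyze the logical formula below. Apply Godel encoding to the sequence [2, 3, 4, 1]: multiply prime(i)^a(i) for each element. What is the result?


Encode each element as an exponent of the corresponding prime:
  2^2 = 4
  3^3 = 27
  5^4 = 625
  7^1 = 7
Product = 4 * 27 * 625 * 7 = 472500

472500


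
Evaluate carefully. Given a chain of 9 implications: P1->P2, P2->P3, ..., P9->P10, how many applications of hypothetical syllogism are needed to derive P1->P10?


With 9 implications in a chain connecting 10 propositions:
P1->P2, P2->P3, ..., P9->P10
Steps needed = (number of implications) - 1 = 9 - 1 = 8

8


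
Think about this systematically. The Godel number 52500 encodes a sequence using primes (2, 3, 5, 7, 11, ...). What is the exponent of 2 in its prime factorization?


Factorize 52500 by dividing by 2 repeatedly.
Division steps: 2 divides 52500 exactly 2 time(s).
Exponent of 2 = 2

2


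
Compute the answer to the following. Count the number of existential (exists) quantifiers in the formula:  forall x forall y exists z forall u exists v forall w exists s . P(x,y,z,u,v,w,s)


Quantifier prefix: forall x forall y exists z forall u exists v forall w exists s
Mark each quantifier type:
  U U E U E U E
Universal count = 4, Existential count = 3
Asked for existential (exists) quantifiers: 3

3


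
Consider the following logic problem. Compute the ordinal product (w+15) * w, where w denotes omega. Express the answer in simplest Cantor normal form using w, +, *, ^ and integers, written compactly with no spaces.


Compute (w+15) * w.
Ordinal * is associative and left-distributive over +, but NOT commutative; for finite n>1, n*w = w but w*n stays w*n.
(w+15) * w = sup{(w+15)*k : k<w} = sup{w*k+15} = w^2 (the +15 tail is absorbed in the limit).
Result = w^2

w^2


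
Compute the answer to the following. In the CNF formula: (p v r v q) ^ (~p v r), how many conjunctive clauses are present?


A CNF formula is a conjunction of clauses.
Clauses are separated by ^.
Counting the conjuncts: 2 clauses.

2


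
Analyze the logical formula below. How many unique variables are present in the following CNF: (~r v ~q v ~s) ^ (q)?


Identify each variable that appears in the formula.
Variables found: q, r, s
Count = 3

3


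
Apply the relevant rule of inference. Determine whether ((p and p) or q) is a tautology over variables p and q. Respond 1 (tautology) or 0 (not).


Check all 4 assignments:
p=0, q=0: 0
p=0, q=1: 1
p=1, q=0: 1
p=1, q=1: 1
Satisfying count = 3/4.
Tautology iff count = 4: no.

0


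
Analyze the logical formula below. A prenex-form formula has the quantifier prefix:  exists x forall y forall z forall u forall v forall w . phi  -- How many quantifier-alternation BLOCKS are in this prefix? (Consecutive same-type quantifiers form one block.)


Quantifier-type sequence: E A A A A A  (A=forall, E=exists)
Group into maximal same-type runs:
  Ex1 | Ax5
Number of blocks = 2

2


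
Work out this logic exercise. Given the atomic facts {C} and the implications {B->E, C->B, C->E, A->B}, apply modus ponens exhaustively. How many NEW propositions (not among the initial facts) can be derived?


Initial facts: {C}
Apply modus ponens to closure:
  C and C->B  =>  B
  C and C->E  =>  E
Final known: {B, C, E}
New propositions: {B, E}
Count = 2

2


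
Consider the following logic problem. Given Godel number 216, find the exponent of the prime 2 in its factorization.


Factorize 216 by dividing by 2 repeatedly.
Division steps: 2 divides 216 exactly 3 time(s).
Exponent of 2 = 3

3


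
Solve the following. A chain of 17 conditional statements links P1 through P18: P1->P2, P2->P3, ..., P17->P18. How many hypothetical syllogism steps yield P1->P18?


With 17 implications in a chain connecting 18 propositions:
P1->P2, P2->P3, ..., P17->P18
Steps needed = (number of implications) - 1 = 17 - 1 = 16

16


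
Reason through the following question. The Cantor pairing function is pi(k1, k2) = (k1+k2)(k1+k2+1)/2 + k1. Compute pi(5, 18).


k1 + k2 = 23
(k1+k2)(k1+k2+1)/2 = 23 * 24 / 2 = 276
pi = 276 + 5 = 281

281


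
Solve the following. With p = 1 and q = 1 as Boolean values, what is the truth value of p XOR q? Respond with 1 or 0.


p = 1, q = 1
Operation: p XOR q
Evaluate: 1 XOR 1 = 0

0


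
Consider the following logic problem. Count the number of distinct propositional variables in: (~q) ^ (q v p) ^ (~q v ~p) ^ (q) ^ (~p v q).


Identify each variable that appears in the formula.
Variables found: p, q
Count = 2

2


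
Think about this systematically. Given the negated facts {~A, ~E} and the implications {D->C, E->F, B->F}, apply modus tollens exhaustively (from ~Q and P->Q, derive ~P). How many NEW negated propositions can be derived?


Initial negated facts: {~A, ~E}
Apply modus tollens to closure:
  (no implication fires)
Final negated: {~A, ~E}
New negations: {(none)}
Count = 0

0


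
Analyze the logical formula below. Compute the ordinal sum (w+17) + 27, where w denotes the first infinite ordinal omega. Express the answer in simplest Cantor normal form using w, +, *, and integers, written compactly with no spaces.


Compute (w+17) + 27.
Ordinal + is associative but NOT commutative; for finite n>0, n + w = w but w + n stays w+n.
By associativity: (w+17) + 27 = w + (17+27) = w+44.
Result = w+44

w+44


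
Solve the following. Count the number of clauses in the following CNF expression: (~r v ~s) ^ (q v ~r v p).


A CNF formula is a conjunction of clauses.
Clauses are separated by ^.
Counting the conjuncts: 2 clauses.

2


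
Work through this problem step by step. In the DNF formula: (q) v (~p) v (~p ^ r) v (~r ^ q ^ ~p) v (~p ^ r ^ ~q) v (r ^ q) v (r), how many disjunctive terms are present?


A DNF formula is a disjunction of terms (conjunctions).
Terms are separated by v.
Counting the disjuncts: 7 terms.

7


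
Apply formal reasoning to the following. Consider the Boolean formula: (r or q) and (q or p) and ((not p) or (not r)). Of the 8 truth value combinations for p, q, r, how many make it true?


Evaluate all 8 assignments for p, q, r:
p=0, q=0, r=0: 0
p=0, q=0, r=1: 0
p=0, q=1, r=0: 1
p=0, q=1, r=1: 1
p=1, q=0, r=0: 0
p=1, q=0, r=1: 0
p=1, q=1, r=0: 1
p=1, q=1, r=1: 0
Satisfying count = 3

3


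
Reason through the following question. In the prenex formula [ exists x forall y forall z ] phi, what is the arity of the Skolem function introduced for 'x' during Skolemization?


Quantifier prefix: exists x forall y forall z
'x' is existentially quantified at position 1.
No universal quantifiers precede it.
Skolem function arity = 0 (a Skolem constant)

0


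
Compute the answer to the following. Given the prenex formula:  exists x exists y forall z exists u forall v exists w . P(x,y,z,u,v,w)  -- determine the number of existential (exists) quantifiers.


Quantifier prefix: exists x exists y forall z exists u forall v exists w
Mark each quantifier type:
  E E U E U E
Universal count = 2, Existential count = 4
Asked for existential (exists) quantifiers: 4

4


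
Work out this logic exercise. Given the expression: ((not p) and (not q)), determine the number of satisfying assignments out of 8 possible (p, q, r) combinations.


Check all 8 assignments:
p=0, q=0, r=0: 1
p=0, q=0, r=1: 1
p=0, q=1, r=0: 0
p=0, q=1, r=1: 0
p=1, q=0, r=0: 0
p=1, q=0, r=1: 0
p=1, q=1, r=0: 0
p=1, q=1, r=1: 0
Count of True = 2

2


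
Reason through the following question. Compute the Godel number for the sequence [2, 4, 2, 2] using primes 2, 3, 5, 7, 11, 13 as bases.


Encode each element as an exponent of the corresponding prime:
  2^2 = 4
  3^4 = 81
  5^2 = 25
  7^2 = 49
Product = 4 * 81 * 25 * 49 = 396900

396900


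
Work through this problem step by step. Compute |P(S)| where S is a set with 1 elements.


The power set of a set with n elements has 2^n elements.
|P(S)| = 2^1 = 2

2


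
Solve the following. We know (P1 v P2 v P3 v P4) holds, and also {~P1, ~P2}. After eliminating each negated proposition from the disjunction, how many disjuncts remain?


Original disjuncts (4): P1, P2, P3, P4
Negated (eliminate): ~P1, ~P2
Remaining disjuncts: P3, P4
Count = 4 - 2 = 2

2


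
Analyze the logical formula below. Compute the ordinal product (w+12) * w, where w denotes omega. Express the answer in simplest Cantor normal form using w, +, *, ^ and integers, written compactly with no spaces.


Compute (w+12) * w.
Ordinal * is associative and left-distributive over +, but NOT commutative; for finite n>1, n*w = w but w*n stays w*n.
(w+12) * w = sup{(w+12)*k : k<w} = sup{w*k+12} = w^2 (the +12 tail is absorbed in the limit).
Result = w^2

w^2


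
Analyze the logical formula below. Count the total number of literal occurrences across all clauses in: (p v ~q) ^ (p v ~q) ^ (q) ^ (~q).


Counting literals in each clause:
Clause 1: 2 literal(s)
Clause 2: 2 literal(s)
Clause 3: 1 literal(s)
Clause 4: 1 literal(s)
Total = 6

6


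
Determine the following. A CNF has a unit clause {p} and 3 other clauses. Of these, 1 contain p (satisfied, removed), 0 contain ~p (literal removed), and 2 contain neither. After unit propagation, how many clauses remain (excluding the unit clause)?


Satisfied (removed): 1
Shortened (remain): 0
Unchanged (remain): 2
Remaining = 0 + 2 = 2

2


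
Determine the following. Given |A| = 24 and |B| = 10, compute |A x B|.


The Cartesian product A x B contains all ordered pairs (a, b).
|A x B| = |A| * |B| = 24 * 10 = 240

240


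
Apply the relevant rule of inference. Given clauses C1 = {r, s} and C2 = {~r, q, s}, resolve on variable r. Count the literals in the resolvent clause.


Remove r from C1 and ~r from C2.
C1 remainder: {s}
C2 remainder: {q, s}
Union (resolvent): {q, s}
Resolvent has 2 literal(s).

2


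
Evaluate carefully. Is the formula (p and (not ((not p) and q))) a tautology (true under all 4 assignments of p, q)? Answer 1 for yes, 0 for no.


Check all 4 assignments:
p=0, q=0: 0
p=0, q=1: 0
p=1, q=0: 1
p=1, q=1: 1
Satisfying count = 2/4.
Tautology iff count = 4: no.

0


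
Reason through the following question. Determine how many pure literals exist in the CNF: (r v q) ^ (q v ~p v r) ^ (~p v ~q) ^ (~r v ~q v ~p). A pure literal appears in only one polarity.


Check each variable for pure literal status:
p: pure negative
q: mixed (not pure)
r: mixed (not pure)
Pure literal count = 1

1


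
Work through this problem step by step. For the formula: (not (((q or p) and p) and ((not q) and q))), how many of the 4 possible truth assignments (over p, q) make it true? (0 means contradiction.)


Check all 4 assignments:
p=0, q=0: 1
p=0, q=1: 1
p=1, q=0: 1
p=1, q=1: 1
Count of True = 4

4


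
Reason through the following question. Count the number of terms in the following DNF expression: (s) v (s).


A DNF formula is a disjunction of terms (conjunctions).
Terms are separated by v.
Counting the disjuncts: 2 terms.

2


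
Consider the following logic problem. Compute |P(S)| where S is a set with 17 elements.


The power set of a set with n elements has 2^n elements.
|P(S)| = 2^17 = 131072

131072


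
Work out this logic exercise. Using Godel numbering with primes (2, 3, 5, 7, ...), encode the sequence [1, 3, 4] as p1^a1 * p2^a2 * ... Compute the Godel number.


Encode each element as an exponent of the corresponding prime:
  2^1 = 2
  3^3 = 27
  5^4 = 625
Product = 2 * 27 * 625 = 33750

33750


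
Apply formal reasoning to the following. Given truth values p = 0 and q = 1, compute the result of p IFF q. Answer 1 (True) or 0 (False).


p = 0, q = 1
Operation: p IFF q
Evaluate: 0 IFF 1 = 0

0


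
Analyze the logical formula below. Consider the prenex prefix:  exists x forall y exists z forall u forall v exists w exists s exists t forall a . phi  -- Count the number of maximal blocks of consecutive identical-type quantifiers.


Quantifier-type sequence: E A E A A E E E A  (A=forall, E=exists)
Group into maximal same-type runs:
  Ex1 | Ax1 | Ex1 | Ax2 | Ex3 | Ax1
Number of blocks = 6

6


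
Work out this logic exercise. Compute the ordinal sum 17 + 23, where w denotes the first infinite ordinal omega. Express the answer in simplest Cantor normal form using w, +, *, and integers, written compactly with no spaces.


Compute 17 + 23.
Ordinal + is associative but NOT commutative; for finite n>0, n + w = w but w + n stays w+n.
Both operands finite; ordinal + agrees with natural +: 17 + 23 = 40.
Result = 40

40


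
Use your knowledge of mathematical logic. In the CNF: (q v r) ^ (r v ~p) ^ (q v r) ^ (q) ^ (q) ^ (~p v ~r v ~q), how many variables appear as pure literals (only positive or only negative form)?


Check each variable for pure literal status:
p: pure negative
q: mixed (not pure)
r: mixed (not pure)
Pure literal count = 1

1


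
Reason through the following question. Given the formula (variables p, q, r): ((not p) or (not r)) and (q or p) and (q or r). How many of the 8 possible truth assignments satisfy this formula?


Evaluate all 8 assignments for p, q, r:
p=0, q=0, r=0: 0
p=0, q=0, r=1: 0
p=0, q=1, r=0: 1
p=0, q=1, r=1: 1
p=1, q=0, r=0: 0
p=1, q=0, r=1: 0
p=1, q=1, r=0: 1
p=1, q=1, r=1: 0
Satisfying count = 3

3


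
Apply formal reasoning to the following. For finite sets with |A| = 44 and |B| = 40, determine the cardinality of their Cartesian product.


The Cartesian product A x B contains all ordered pairs (a, b).
|A x B| = |A| * |B| = 44 * 40 = 1760

1760


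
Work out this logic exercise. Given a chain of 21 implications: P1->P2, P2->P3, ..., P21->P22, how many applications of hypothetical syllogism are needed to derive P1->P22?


With 21 implications in a chain connecting 22 propositions:
P1->P2, P2->P3, ..., P21->P22
Steps needed = (number of implications) - 1 = 21 - 1 = 20

20


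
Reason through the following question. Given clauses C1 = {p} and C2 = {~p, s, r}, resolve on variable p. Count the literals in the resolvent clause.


Remove p from C1 and ~p from C2.
C1 remainder: {}
C2 remainder: {s, r}
Union (resolvent): {r, s}
Resolvent has 2 literal(s).

2


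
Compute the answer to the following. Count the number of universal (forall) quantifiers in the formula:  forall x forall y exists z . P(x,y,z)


Quantifier prefix: forall x forall y exists z
Mark each quantifier type:
  U U E
Universal count = 2, Existential count = 1
Asked for universal (forall) quantifiers: 2

2


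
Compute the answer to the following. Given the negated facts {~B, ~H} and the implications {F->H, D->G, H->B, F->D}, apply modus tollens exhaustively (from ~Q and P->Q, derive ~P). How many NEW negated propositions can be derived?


Initial negated facts: {~B, ~H}
Apply modus tollens to closure:
  ~H and F->H  =>  ~F
Final negated: {~B, ~F, ~H}
New negations: {~F}
Count = 1

1


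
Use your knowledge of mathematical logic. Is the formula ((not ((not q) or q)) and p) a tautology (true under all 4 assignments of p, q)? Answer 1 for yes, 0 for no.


Check all 4 assignments:
p=0, q=0: 0
p=0, q=1: 0
p=1, q=0: 0
p=1, q=1: 0
Satisfying count = 0/4.
Tautology iff count = 4: no.

0


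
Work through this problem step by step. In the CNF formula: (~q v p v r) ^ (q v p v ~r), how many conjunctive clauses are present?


A CNF formula is a conjunction of clauses.
Clauses are separated by ^.
Counting the conjuncts: 2 clauses.

2


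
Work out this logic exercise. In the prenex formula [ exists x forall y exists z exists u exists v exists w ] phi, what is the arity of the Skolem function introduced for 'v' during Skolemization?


Quantifier prefix: exists x forall y exists z exists u exists v exists w
'v' is existentially quantified at position 5.
Universal variables preceding it: y
Skolem function arity = 1

1


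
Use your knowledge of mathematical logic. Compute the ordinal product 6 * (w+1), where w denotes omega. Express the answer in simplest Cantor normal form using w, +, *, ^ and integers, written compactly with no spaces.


Compute 6 * (w+1).
Ordinal * is associative and left-distributive over +, but NOT commutative; for finite n>1, n*w = w but w*n stays w*n.
By left-distributivity: 6 * (w+1) = 6*w + 6*1 = w + 6 = w+6.
Result = w+6

w+6


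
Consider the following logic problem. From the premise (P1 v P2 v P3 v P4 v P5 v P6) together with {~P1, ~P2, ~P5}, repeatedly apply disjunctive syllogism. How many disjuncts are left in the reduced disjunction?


Original disjuncts (6): P1, P2, P3, P4, P5, P6
Negated (eliminate): ~P1, ~P2, ~P5
Remaining disjuncts: P3, P4, P6
Count = 6 - 3 = 3

3


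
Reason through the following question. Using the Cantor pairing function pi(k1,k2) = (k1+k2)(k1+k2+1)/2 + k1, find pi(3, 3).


k1 + k2 = 6
(k1+k2)(k1+k2+1)/2 = 6 * 7 / 2 = 21
pi = 21 + 3 = 24

24


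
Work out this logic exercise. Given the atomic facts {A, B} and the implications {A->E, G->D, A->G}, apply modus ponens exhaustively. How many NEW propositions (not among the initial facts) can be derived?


Initial facts: {A, B}
Apply modus ponens to closure:
  A and A->E  =>  E
  A and A->G  =>  G
  G and G->D  =>  D
Final known: {A, B, D, E, G}
New propositions: {D, E, G}
Count = 3

3


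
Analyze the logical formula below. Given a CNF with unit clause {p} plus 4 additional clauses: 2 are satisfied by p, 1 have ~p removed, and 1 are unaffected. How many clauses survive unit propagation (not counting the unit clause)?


Satisfied (removed): 2
Shortened (remain): 1
Unchanged (remain): 1
Remaining = 1 + 1 = 2

2


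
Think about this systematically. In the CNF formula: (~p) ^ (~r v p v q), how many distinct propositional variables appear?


Identify each variable that appears in the formula.
Variables found: p, q, r
Count = 3

3


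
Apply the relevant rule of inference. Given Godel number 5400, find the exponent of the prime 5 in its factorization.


Factorize 5400 by dividing by 5 repeatedly.
Division steps: 5 divides 5400 exactly 2 time(s).
Exponent of 5 = 2

2


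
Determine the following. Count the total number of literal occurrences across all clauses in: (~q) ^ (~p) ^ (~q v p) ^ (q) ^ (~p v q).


Counting literals in each clause:
Clause 1: 1 literal(s)
Clause 2: 1 literal(s)
Clause 3: 2 literal(s)
Clause 4: 1 literal(s)
Clause 5: 2 literal(s)
Total = 7

7


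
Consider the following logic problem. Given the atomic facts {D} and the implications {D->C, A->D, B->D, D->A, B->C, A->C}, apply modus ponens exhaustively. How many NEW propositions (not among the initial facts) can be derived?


Initial facts: {D}
Apply modus ponens to closure:
  D and D->C  =>  C
  D and D->A  =>  A
Final known: {A, C, D}
New propositions: {A, C}
Count = 2

2


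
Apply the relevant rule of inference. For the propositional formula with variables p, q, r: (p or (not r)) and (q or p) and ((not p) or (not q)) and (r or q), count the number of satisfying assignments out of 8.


Evaluate all 8 assignments for p, q, r:
p=0, q=0, r=0: 0
p=0, q=0, r=1: 0
p=0, q=1, r=0: 1
p=0, q=1, r=1: 0
p=1, q=0, r=0: 0
p=1, q=0, r=1: 1
p=1, q=1, r=0: 0
p=1, q=1, r=1: 0
Satisfying count = 2

2


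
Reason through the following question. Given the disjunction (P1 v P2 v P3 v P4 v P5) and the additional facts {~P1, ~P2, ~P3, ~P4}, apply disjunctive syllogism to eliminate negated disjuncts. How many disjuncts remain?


Original disjuncts (5): P1, P2, P3, P4, P5
Negated (eliminate): ~P1, ~P2, ~P3, ~P4
Remaining disjuncts: P5
Count = 5 - 4 = 1

1


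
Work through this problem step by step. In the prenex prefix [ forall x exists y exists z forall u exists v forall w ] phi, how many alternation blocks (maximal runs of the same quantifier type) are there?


Quantifier-type sequence: A E E A E A  (A=forall, E=exists)
Group into maximal same-type runs:
  Ax1 | Ex2 | Ax1 | Ex1 | Ax1
Number of blocks = 5

5


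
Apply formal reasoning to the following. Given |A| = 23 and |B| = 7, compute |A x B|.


The Cartesian product A x B contains all ordered pairs (a, b).
|A x B| = |A| * |B| = 23 * 7 = 161

161


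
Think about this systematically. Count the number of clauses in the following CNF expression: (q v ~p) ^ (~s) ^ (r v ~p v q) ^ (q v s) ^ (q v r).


A CNF formula is a conjunction of clauses.
Clauses are separated by ^.
Counting the conjuncts: 5 clauses.

5


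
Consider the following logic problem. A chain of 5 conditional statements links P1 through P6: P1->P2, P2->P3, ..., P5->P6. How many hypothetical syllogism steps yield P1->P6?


With 5 implications in a chain connecting 6 propositions:
P1->P2, P2->P3, ..., P5->P6
Steps needed = (number of implications) - 1 = 5 - 1 = 4

4


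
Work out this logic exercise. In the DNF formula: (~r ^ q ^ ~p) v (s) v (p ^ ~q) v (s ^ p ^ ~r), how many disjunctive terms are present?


A DNF formula is a disjunction of terms (conjunctions).
Terms are separated by v.
Counting the disjuncts: 4 terms.

4


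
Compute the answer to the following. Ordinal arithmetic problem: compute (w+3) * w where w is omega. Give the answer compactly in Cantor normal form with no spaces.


Compute (w+3) * w.
Ordinal * is associative and left-distributive over +, but NOT commutative; for finite n>1, n*w = w but w*n stays w*n.
(w+3) * w = sup{(w+3)*k : k<w} = sup{w*k+3} = w^2 (the +3 tail is absorbed in the limit).
Result = w^2

w^2


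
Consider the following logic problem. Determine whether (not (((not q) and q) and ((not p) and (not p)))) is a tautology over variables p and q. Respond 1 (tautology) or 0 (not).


Check all 4 assignments:
p=0, q=0: 1
p=0, q=1: 1
p=1, q=0: 1
p=1, q=1: 1
Satisfying count = 4/4.
Tautology iff count = 4: yes.

1


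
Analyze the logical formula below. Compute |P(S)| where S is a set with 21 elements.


The power set of a set with n elements has 2^n elements.
|P(S)| = 2^21 = 2097152

2097152


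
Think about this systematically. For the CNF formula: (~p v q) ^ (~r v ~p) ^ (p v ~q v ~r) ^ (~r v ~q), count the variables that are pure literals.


Check each variable for pure literal status:
p: mixed (not pure)
q: mixed (not pure)
r: pure negative
Pure literal count = 1

1


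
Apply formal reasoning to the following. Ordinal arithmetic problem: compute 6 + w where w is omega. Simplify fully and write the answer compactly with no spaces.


Compute 6 + w.
Ordinal + is associative but NOT commutative; for finite n>0, n + w = w but w + n stays w+n.
Any finite left addend is absorbed by w on the right: 6 + w = w.
Result = w

w


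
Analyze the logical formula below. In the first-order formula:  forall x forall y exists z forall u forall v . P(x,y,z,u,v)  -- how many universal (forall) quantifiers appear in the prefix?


Quantifier prefix: forall x forall y exists z forall u forall v
Mark each quantifier type:
  U U E U U
Universal count = 4, Existential count = 1
Asked for universal (forall) quantifiers: 4

4


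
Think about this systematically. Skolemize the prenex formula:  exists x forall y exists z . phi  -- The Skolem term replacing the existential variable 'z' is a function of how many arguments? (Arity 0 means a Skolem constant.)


Quantifier prefix: exists x forall y exists z
'z' is existentially quantified at position 3.
Universal variables preceding it: y
Skolem function arity = 1

1


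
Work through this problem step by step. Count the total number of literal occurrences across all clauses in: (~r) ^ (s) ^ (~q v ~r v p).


Counting literals in each clause:
Clause 1: 1 literal(s)
Clause 2: 1 literal(s)
Clause 3: 3 literal(s)
Total = 5

5


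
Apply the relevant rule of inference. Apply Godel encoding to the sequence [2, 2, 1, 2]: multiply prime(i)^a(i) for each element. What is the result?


Encode each element as an exponent of the corresponding prime:
  2^2 = 4
  3^2 = 9
  5^1 = 5
  7^2 = 49
Product = 4 * 9 * 5 * 49 = 8820

8820


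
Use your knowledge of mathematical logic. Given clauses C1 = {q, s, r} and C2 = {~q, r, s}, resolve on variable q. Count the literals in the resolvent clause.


Remove q from C1 and ~q from C2.
C1 remainder: {s, r}
C2 remainder: {r, s}
Union (resolvent): {r, s}
Resolvent has 2 literal(s).

2


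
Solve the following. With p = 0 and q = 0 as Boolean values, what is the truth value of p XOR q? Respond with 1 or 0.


p = 0, q = 0
Operation: p XOR q
Evaluate: 0 XOR 0 = 0

0


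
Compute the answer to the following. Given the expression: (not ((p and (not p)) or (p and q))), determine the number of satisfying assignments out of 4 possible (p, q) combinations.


Check all 4 assignments:
p=0, q=0: 1
p=0, q=1: 1
p=1, q=0: 1
p=1, q=1: 0
Count of True = 3

3


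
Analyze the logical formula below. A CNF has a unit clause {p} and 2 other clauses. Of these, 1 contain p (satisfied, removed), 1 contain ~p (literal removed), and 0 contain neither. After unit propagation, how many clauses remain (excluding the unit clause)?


Satisfied (removed): 1
Shortened (remain): 1
Unchanged (remain): 0
Remaining = 1 + 0 = 1

1
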